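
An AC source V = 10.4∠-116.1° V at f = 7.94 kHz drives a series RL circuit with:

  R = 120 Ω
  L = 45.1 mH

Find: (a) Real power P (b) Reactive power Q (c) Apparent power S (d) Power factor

Step 1 — Angular frequency: ω = 2π·f = 2π·7940 = 4.989e+04 rad/s.
Step 2 — Component impedances:
  R: Z = R = 120 Ω
  L: Z = jωL = j·4.989e+04·0.0451 = 0 + j2250 Ω
Step 3 — Series combination: Z_total = R + L = 120 + j2250 Ω = 2253∠86.9° Ω.
Step 4 — Source phasor: V = 10.4∠-116.1° V = -4.575 - j9.339 V.
Step 5 — Current: I = V / Z = -0.004247 + j0.001807 A = 0.004616∠157.0° A.
Step 6 — Complex power: S = V·I* = 0.002557 + j0.04794 VA.
Step 7 — Real power: P = Re(S) = 0.002557 W.
Step 8 — Reactive power: Q = Im(S) = 0.04794 VAR.
Step 9 — Apparent power: |S| = 0.048 VA.
Step 10 — Power factor: PF = P/|S| = 0.05326 (lagging).

(a) P = 0.002557 W  (b) Q = 0.04794 VAR  (c) S = 0.048 VA  (d) PF = 0.05326 (lagging)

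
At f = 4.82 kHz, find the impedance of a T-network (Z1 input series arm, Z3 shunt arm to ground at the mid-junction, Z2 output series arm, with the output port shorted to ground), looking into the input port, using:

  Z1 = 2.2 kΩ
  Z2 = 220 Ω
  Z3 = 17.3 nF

Step 1 — Angular frequency: ω = 2π·f = 2π·4820 = 3.028e+04 rad/s.
Step 2 — Component impedances:
  Z1: Z = R = 2200 Ω
  Z2: Z = R = 220 Ω
  Z3: Z = 1/(jωC) = -j/(ω·C) = 0 - j1909 Ω
Step 3 — With the output port shorted to ground, the output series arm Z2 runs from the junction to ground; the shunt arm Z3 also runs from the junction to ground. They appear in parallel: Z3 || Z2 = 217.1 - j25.03 Ω.
Step 4 — Series with input arm Z1: Z_in = Z1 + (Z3 || Z2) = 2417 - j25.03 Ω = 2417∠-0.6° Ω.

Z = 2417 - j25.03 Ω = 2417∠-0.6° Ω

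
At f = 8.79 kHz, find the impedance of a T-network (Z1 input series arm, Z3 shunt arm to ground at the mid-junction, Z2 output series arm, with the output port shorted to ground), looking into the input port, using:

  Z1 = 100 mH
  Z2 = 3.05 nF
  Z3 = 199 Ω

Step 1 — Angular frequency: ω = 2π·f = 2π·8790 = 5.523e+04 rad/s.
Step 2 — Component impedances:
  Z1: Z = jωL = j·5.523e+04·0.1 = 0 + j5523 Ω
  Z2: Z = 1/(jωC) = -j/(ω·C) = 0 - j5937 Ω
  Z3: Z = R = 199 Ω
Step 3 — With the output port shorted to ground, the output series arm Z2 runs from the junction to ground; the shunt arm Z3 also runs from the junction to ground. They appear in parallel: Z3 || Z2 = 198.8 - j6.663 Ω.
Step 4 — Series with input arm Z1: Z_in = Z1 + (Z3 || Z2) = 198.8 + j5516 Ω = 5520∠87.9° Ω.

Z = 198.8 + j5516 Ω = 5520∠87.9° Ω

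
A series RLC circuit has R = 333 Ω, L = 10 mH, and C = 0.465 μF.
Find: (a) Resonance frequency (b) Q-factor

Step 1 — Resonance condition Im(Z)=0 gives ω₀ = 1/√(LC).
Step 2 — ω₀ = 1/√(0.01·4.65e-07) = 1.466e+04 rad/s.
Step 3 — f₀ = ω₀/(2π) = 2334 Hz.
Step 4 — Series Q: Q = ω₀L/R = 1.466e+04·0.01/333 = 0.4404.

(a) f₀ = 2334 Hz  (b) Q = 0.4404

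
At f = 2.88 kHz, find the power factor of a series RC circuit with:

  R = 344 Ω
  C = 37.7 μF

Step 1 — Angular frequency: ω = 2π·f = 2π·2880 = 1.81e+04 rad/s.
Step 2 — Component impedances:
  R: Z = R = 344 Ω
  C: Z = 1/(jωC) = -j/(ω·C) = 0 - j1.466 Ω
Step 3 — Series combination: Z_total = R + C = 344 - j1.466 Ω = 344∠-0.2° Ω.
Step 4 — Power factor: PF = cos(φ) = Re(Z)/|Z| = 344/344 = 1.
Step 5 — Type: Im(Z) = -1.466 ⇒ leading (phase φ = -0.2°).

PF = 1 (leading, φ = -0.2°)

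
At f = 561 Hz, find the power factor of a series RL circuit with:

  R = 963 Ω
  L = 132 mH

Step 1 — Angular frequency: ω = 2π·f = 2π·561 = 3525 rad/s.
Step 2 — Component impedances:
  R: Z = R = 963 Ω
  L: Z = jωL = j·3525·0.132 = 0 + j465.3 Ω
Step 3 — Series combination: Z_total = R + L = 963 + j465.3 Ω = 1070∠25.8° Ω.
Step 4 — Power factor: PF = cos(φ) = Re(Z)/|Z| = 963/1069.5 = 0.9004.
Step 5 — Type: Im(Z) = 465.3 ⇒ lagging (phase φ = 25.8°).

PF = 0.9004 (lagging, φ = 25.8°)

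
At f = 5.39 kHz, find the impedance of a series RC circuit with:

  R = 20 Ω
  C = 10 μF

Step 1 — Angular frequency: ω = 2π·f = 2π·5390 = 3.387e+04 rad/s.
Step 2 — Component impedances:
  R: Z = R = 20 Ω
  C: Z = 1/(jωC) = -j/(ω·C) = 0 - j2.953 Ω
Step 3 — Series combination: Z_total = R + C = 20 - j2.953 Ω = 20.22∠-8.4° Ω.

Z = 20 - j2.953 Ω = 20.22∠-8.4° Ω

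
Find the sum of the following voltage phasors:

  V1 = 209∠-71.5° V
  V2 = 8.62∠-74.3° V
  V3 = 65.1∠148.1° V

Step 1 — Convert each phasor to rectangular form:
  V1 = 209·(cos(-71.5°) + j·sin(-71.5°)) = 66.32 - j198.2 V
  V2 = 8.62·(cos(-74.3°) + j·sin(-74.3°)) = 2.333 - j8.298 V
  V3 = 65.1·(cos(148.1°) + j·sin(148.1°)) = -55.27 + j34.4 V
Step 2 — Sum components: V_total = 13.38 - j172.1 V.
Step 3 — Convert to polar: |V_total| = 172.6 V, ∠V_total = -85.6°.

V_total = 172.6∠-85.6° V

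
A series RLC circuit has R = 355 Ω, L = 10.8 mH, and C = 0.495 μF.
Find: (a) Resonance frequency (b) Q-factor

Step 1 — Resonance condition Im(Z)=0 gives ω₀ = 1/√(LC).
Step 2 — ω₀ = 1/√(0.0108·4.95e-07) = 1.368e+04 rad/s.
Step 3 — f₀ = ω₀/(2π) = 2177 Hz.
Step 4 — Series Q: Q = ω₀L/R = 1.368e+04·0.0108/355 = 0.4161.

(a) f₀ = 2177 Hz  (b) Q = 0.4161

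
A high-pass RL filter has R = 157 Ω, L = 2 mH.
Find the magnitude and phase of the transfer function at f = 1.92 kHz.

Step 1 — Angular frequency: ω = 2π·1920 = 1.206e+04 rad/s.
Step 2 — Transfer function: H(jω) = jωL/(R + jωL).
Step 3 — Numerator jωL = j·24.13; denominator R + jωL = 157 + j24.13.
Step 4 — H = 0.02307 + j0.1501.
Step 5 — Magnitude: |H| = 0.1519 (-16.4 dB); phase: φ = 81.3°.

|H| = 0.1519 (-16.4 dB), φ = 81.3°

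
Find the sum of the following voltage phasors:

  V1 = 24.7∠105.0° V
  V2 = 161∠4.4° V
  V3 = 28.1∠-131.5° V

Step 1 — Convert each phasor to rectangular form:
  V1 = 24.7·(cos(105.0°) + j·sin(105.0°)) = -6.393 + j23.86 V
  V2 = 161·(cos(4.4°) + j·sin(4.4°)) = 160.5 + j12.35 V
  V3 = 28.1·(cos(-131.5°) + j·sin(-131.5°)) = -18.62 - j21.05 V
Step 2 — Sum components: V_total = 135.5 + j15.16 V.
Step 3 — Convert to polar: |V_total| = 136.4 V, ∠V_total = 6.4°.

V_total = 136.4∠6.4° V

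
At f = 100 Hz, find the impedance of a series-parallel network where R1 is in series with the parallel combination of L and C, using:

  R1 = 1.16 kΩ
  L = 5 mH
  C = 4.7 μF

Step 1 — Angular frequency: ω = 2π·f = 2π·100 = 628.3 rad/s.
Step 2 — Component impedances:
  R1: Z = R = 1160 Ω
  L: Z = jωL = j·628.3·0.005 = 0 + j3.142 Ω
  C: Z = 1/(jωC) = -j/(ω·C) = 0 - j338.6 Ω
Step 3 — Parallel branch: L || C = 1/(1/L + 1/C) = 0 + j3.171 Ω.
Step 4 — Series with R1: Z_total = R1 + (L || C) = 1160 + j3.171 Ω = 1160∠0.2° Ω.

Z = 1160 + j3.171 Ω = 1160∠0.2° Ω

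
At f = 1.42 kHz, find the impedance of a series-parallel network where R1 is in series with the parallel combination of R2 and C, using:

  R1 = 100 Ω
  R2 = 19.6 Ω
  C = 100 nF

Step 1 — Angular frequency: ω = 2π·f = 2π·1420 = 8922 rad/s.
Step 2 — Component impedances:
  R1: Z = R = 100 Ω
  R2: Z = R = 19.6 Ω
  C: Z = 1/(jωC) = -j/(ω·C) = 0 - j1121 Ω
Step 3 — Parallel branch: R2 || C = 1/(1/R2 + 1/C) = 19.59 - j0.3426 Ω.
Step 4 — Series with R1: Z_total = R1 + (R2 || C) = 119.6 - j0.3426 Ω = 119.6∠-0.2° Ω.

Z = 119.6 - j0.3426 Ω = 119.6∠-0.2° Ω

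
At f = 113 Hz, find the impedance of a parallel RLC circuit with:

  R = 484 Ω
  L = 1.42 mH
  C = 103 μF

Step 1 — Angular frequency: ω = 2π·f = 2π·113 = 710 rad/s.
Step 2 — Component impedances:
  R: Z = R = 484 Ω
  L: Z = jωL = j·710·0.00142 = 0 + j1.008 Ω
  C: Z = 1/(jωC) = -j/(ω·C) = 0 - j13.67 Ω
Step 3 — Parallel combination: 1/Z_total = 1/R + 1/L + 1/C; Z_total = 0.002448 + j1.088 Ω = 1.088∠89.9° Ω.

Z = 0.002448 + j1.088 Ω = 1.088∠89.9° Ω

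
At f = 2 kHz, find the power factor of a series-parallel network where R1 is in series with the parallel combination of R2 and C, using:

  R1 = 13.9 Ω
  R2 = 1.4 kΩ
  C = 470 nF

Step 1 — Angular frequency: ω = 2π·f = 2π·2000 = 1.257e+04 rad/s.
Step 2 — Component impedances:
  R1: Z = R = 13.9 Ω
  R2: Z = R = 1400 Ω
  C: Z = 1/(jωC) = -j/(ω·C) = 0 - j169.3 Ω
Step 3 — Parallel branch: R2 || C = 1/(1/R2 + 1/C) = 20.18 - j166.9 Ω.
Step 4 — Series with R1: Z_total = R1 + (R2 || C) = 34.08 - j166.9 Ω = 170.3∠-78.5° Ω.
Step 5 — Power factor: PF = cos(φ) = Re(Z)/|Z| = 34.08/170.3 = 0.2001.
Step 6 — Type: Im(Z) = -166.9 ⇒ leading (phase φ = -78.5°).

PF = 0.2001 (leading, φ = -78.5°)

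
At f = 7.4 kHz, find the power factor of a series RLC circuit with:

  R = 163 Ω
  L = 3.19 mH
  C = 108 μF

Step 1 — Angular frequency: ω = 2π·f = 2π·7400 = 4.65e+04 rad/s.
Step 2 — Component impedances:
  R: Z = R = 163 Ω
  L: Z = jωL = j·4.65e+04·0.00319 = 0 + j148.3 Ω
  C: Z = 1/(jωC) = -j/(ω·C) = 0 - j0.1991 Ω
Step 3 — Series combination: Z_total = R + L + C = 163 + j148.1 Ω = 220.2∠42.3° Ω.
Step 4 — Power factor: PF = cos(φ) = Re(Z)/|Z| = 163/220.25 = 0.7401.
Step 5 — Type: Im(Z) = 148.1 ⇒ lagging (phase φ = 42.3°).

PF = 0.7401 (lagging, φ = 42.3°)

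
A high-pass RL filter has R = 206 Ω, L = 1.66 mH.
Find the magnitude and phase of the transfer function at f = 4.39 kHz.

Step 1 — Angular frequency: ω = 2π·4390 = 2.758e+04 rad/s.
Step 2 — Transfer function: H(jω) = jωL/(R + jωL).
Step 3 — Numerator jωL = j·45.79; denominator R + jωL = 206 + j45.79.
Step 4 — H = 0.04708 + j0.2118.
Step 5 — Magnitude: |H| = 0.217 (-13.3 dB); phase: φ = 77.5°.

|H| = 0.217 (-13.3 dB), φ = 77.5°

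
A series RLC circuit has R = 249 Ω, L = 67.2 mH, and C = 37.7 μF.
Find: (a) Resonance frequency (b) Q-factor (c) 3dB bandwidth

Step 1 — Resonance: ω₀ = 1/√(LC) = 1/√(0.0672·3.77e-05) = 628.3 rad/s.
Step 2 — f₀ = ω₀/(2π) = 99.99 Hz.
Step 3 — Series Q: Q = ω₀L/R = 628.3·0.0672/249 = 0.1696.
Step 4 — Bandwidth: Δω = ω₀/Q = 3705 rad/s; BW = Δω/(2π) = 589.7 Hz.

(a) f₀ = 99.99 Hz  (b) Q = 0.1696  (c) BW = 589.7 Hz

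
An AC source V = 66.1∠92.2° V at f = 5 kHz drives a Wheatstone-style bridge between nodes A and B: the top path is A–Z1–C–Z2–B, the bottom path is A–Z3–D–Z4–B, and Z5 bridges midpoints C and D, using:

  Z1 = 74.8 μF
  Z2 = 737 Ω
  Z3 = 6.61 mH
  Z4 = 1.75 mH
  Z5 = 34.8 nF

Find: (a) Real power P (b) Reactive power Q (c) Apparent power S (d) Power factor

Step 1 — Angular frequency: ω = 2π·f = 2π·5000 = 3.142e+04 rad/s.
Step 2 — Component impedances:
  Z1: Z = 1/(jωC) = -j/(ω·C) = 0 - j0.4255 Ω
  Z2: Z = R = 737 Ω
  Z3: Z = jωL = j·3.142e+04·0.00661 = 0 + j207.7 Ω
  Z4: Z = jωL = j·3.142e+04·0.00175 = 0 + j54.98 Ω
  Z5: Z = 1/(jωC) = -j/(ω·C) = 0 - j914.7 Ω
Step 3 — Bridge requires nodal analysis (the Z5 bridge couples midpoints C and D, so the two paths cannot be reduced to a simple series/parallel combination). Setting node B to ground and injecting 1 A at node A, the 3-node admittance system at A, C, D solves to V_A = Z_AB = 119.1 + j271.4 Ω = 296.4∠66.3° Ω.
Step 4 — Source phasor: V = 66.1∠92.2° V = -2.537 + j66.05 V.
Step 5 — Current: I = V / Z = 0.2006 + j0.09739 A = 0.223∠25.9° A.
Step 6 — Complex power: S = V·I* = 5.924 + j13.5 VA.
Step 7 — Real power: P = Re(S) = 5.924 W.
Step 8 — Reactive power: Q = Im(S) = 13.5 VAR.
Step 9 — Apparent power: |S| = 14.74 VA.
Step 10 — Power factor: PF = P/|S| = 0.4018 (lagging).

(a) P = 5.924 W  (b) Q = 13.5 VAR  (c) S = 14.74 VA  (d) PF = 0.4018 (lagging)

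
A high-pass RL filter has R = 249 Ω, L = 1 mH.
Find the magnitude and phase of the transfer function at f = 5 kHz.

Step 1 — Angular frequency: ω = 2π·5000 = 3.142e+04 rad/s.
Step 2 — Transfer function: H(jω) = jωL/(R + jωL).
Step 3 — Numerator jωL = j·31.42; denominator R + jωL = 249 + j31.42.
Step 4 — H = 0.01567 + j0.1242.
Step 5 — Magnitude: |H| = 0.1252 (-18.0 dB); phase: φ = 82.8°.

|H| = 0.1252 (-18.0 dB), φ = 82.8°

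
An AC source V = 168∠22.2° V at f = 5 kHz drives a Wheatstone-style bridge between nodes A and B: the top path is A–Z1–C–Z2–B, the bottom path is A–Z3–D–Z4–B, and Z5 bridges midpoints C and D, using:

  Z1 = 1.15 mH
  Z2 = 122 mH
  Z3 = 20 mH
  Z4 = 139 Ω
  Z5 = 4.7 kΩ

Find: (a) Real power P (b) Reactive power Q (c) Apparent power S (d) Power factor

Step 1 — Angular frequency: ω = 2π·f = 2π·5000 = 3.142e+04 rad/s.
Step 2 — Component impedances:
  Z1: Z = jωL = j·3.142e+04·0.00115 = 0 + j36.13 Ω
  Z2: Z = jωL = j·3.142e+04·0.122 = 0 + j3833 Ω
  Z3: Z = jωL = j·3.142e+04·0.02 = 0 + j628.3 Ω
  Z4: Z = R = 139 Ω
  Z5: Z = R = 4700 Ω
Step 3 — Bridge requires nodal analysis (the Z5 bridge couples midpoints C and D, so the two paths cannot be reduced to a simple series/parallel combination). Setting node B to ground and injecting 1 A at node A, the 3-node admittance system at A, C, D solves to V_A = Z_AB = 163.2 + j540.5 Ω = 564.5∠73.2° Ω.
Step 4 — Source phasor: V = 168∠22.2° V = 155.5 + j63.48 V.
Step 5 — Current: I = V / Z = 0.1873 - j0.2313 A = 0.2976∠-51.0° A.
Step 6 — Complex power: S = V·I* = 14.45 + j47.86 VA.
Step 7 — Real power: P = Re(S) = 14.45 W.
Step 8 — Reactive power: Q = Im(S) = 47.86 VAR.
Step 9 — Apparent power: |S| = 49.99 VA.
Step 10 — Power factor: PF = P/|S| = 0.289 (lagging).

(a) P = 14.45 W  (b) Q = 47.86 VAR  (c) S = 49.99 VA  (d) PF = 0.289 (lagging)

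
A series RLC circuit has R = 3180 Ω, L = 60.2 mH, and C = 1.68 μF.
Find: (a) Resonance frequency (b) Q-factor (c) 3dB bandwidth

Step 1 — Resonance: ω₀ = 1/√(LC) = 1/√(0.0602·1.68e-06) = 3144 rad/s.
Step 2 — f₀ = ω₀/(2π) = 500.5 Hz.
Step 3 — Series Q: Q = ω₀L/R = 3144·0.0602/3180 = 0.05953.
Step 4 — Bandwidth: Δω = ω₀/Q = 5.282e+04 rad/s; BW = Δω/(2π) = 8407 Hz.

(a) f₀ = 500.5 Hz  (b) Q = 0.05953  (c) BW = 8407 Hz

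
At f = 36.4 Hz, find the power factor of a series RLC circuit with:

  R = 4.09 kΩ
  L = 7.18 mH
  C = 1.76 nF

Step 1 — Angular frequency: ω = 2π·f = 2π·36.4 = 228.7 rad/s.
Step 2 — Component impedances:
  R: Z = R = 4090 Ω
  L: Z = jωL = j·228.7·0.00718 = 0 + j1.642 Ω
  C: Z = 1/(jωC) = -j/(ω·C) = 0 - j2.484e+06 Ω
Step 3 — Series combination: Z_total = R + L + C = 4090 - j2.484e+06 Ω = 2.484e+06∠-89.9° Ω.
Step 4 — Power factor: PF = cos(φ) = Re(Z)/|Z| = 4090/2.4843e+06 = 0.001646.
Step 5 — Type: Im(Z) = -2.484e+06 ⇒ leading (phase φ = -89.9°).

PF = 0.001646 (leading, φ = -89.9°)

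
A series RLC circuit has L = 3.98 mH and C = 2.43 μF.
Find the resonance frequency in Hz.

Step 1 — Resonance condition Im(Z)=0 gives ω₀ = 1/√(LC).
Step 2 — ω₀ = 1/√(0.00398·2.43e-06) = 1.017e+04 rad/s.
Step 3 — f₀ = ω₀/(2π) = 1618 Hz.

f₀ = 1618 Hz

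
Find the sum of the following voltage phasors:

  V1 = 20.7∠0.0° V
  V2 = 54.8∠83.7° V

Step 1 — Convert each phasor to rectangular form:
  V1 = 20.7·(cos(0.0°) + j·sin(0.0°)) = 20.7 V
  V2 = 54.8·(cos(83.7°) + j·sin(83.7°)) = 6.013 + j54.47 V
Step 2 — Sum components: V_total = 26.71 + j54.47 V.
Step 3 — Convert to polar: |V_total| = 60.67 V, ∠V_total = 63.9°.

V_total = 60.67∠63.9° V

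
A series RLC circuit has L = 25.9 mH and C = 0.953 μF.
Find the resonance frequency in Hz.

Step 1 — Resonance condition Im(Z)=0 gives ω₀ = 1/√(LC).
Step 2 — ω₀ = 1/√(0.0259·9.53e-07) = 6365 rad/s.
Step 3 — f₀ = ω₀/(2π) = 1013 Hz.

f₀ = 1013 Hz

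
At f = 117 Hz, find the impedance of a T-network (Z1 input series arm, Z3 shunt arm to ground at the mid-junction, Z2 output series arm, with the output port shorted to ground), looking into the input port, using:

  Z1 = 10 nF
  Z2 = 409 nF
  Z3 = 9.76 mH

Step 1 — Angular frequency: ω = 2π·f = 2π·117 = 735.1 rad/s.
Step 2 — Component impedances:
  Z1: Z = 1/(jωC) = -j/(ω·C) = 0 - j1.36e+05 Ω
  Z2: Z = 1/(jωC) = -j/(ω·C) = 0 - j3326 Ω
  Z3: Z = jωL = j·735.1·0.00976 = 0 + j7.175 Ω
Step 3 — With the output port shorted to ground, the output series arm Z2 runs from the junction to ground; the shunt arm Z3 also runs from the junction to ground. They appear in parallel: Z3 || Z2 = 0 + j7.19 Ω.
Step 4 — Series with input arm Z1: Z_in = Z1 + (Z3 || Z2) = 0 - j1.36e+05 Ω = 1.36e+05∠-90.0° Ω.

Z = 0 - j1.36e+05 Ω = 1.36e+05∠-90.0° Ω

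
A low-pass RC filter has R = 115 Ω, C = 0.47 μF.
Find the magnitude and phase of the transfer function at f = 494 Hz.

Step 1 — Angular frequency: ω = 2π·494 = 3104 rad/s.
Step 2 — Transfer function: H(jω) = 1/(1 + jωRC).
Step 3 — Denominator: 1 + jωRC = 1 + j·3104·115·4.7e-07 = 1 + j0.1678.
Step 4 — H = 0.9726 - j0.1632.
Step 5 — Magnitude: |H| = 0.9862 (-0.1 dB); phase: φ = -9.5°.

|H| = 0.9862 (-0.1 dB), φ = -9.5°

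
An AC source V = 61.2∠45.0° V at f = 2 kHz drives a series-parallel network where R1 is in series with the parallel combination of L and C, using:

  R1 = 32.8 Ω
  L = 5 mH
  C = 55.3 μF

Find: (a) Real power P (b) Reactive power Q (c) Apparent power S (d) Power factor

Step 1 — Angular frequency: ω = 2π·f = 2π·2000 = 1.257e+04 rad/s.
Step 2 — Component impedances:
  R1: Z = R = 32.8 Ω
  L: Z = jωL = j·1.257e+04·0.005 = 0 + j62.83 Ω
  C: Z = 1/(jωC) = -j/(ω·C) = 0 - j1.439 Ω
Step 3 — Parallel branch: L || C = 1/(1/L + 1/C) = 0 - j1.473 Ω.
Step 4 — Series with R1: Z_total = R1 + (L || C) = 32.8 - j1.473 Ω = 32.83∠-2.6° Ω.
Step 5 — Source phasor: V = 61.2∠45.0° V = 43.27 + j43.27 V.
Step 6 — Current: I = V / Z = 1.258 + j1.376 A = 1.864∠47.6° A.
Step 7 — Complex power: S = V·I* = 114 - j5.117 VA.
Step 8 — Real power: P = Re(S) = 114 W.
Step 9 — Reactive power: Q = Im(S) = -5.117 VAR.
Step 10 — Apparent power: |S| = 114.1 VA.
Step 11 — Power factor: PF = P/|S| = 0.999 (leading).

(a) P = 114 W  (b) Q = -5.117 VAR  (c) S = 114.1 VA  (d) PF = 0.999 (leading)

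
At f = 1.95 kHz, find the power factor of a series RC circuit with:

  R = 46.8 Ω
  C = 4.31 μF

Step 1 — Angular frequency: ω = 2π·f = 2π·1950 = 1.225e+04 rad/s.
Step 2 — Component impedances:
  R: Z = R = 46.8 Ω
  C: Z = 1/(jωC) = -j/(ω·C) = 0 - j18.94 Ω
Step 3 — Series combination: Z_total = R + C = 46.8 - j18.94 Ω = 50.49∠-22.0° Ω.
Step 4 — Power factor: PF = cos(φ) = Re(Z)/|Z| = 46.8/50.486 = 0.927.
Step 5 — Type: Im(Z) = -18.94 ⇒ leading (phase φ = -22.0°).

PF = 0.927 (leading, φ = -22.0°)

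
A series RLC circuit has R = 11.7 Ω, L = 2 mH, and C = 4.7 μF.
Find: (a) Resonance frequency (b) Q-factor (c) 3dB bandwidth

Step 1 — Resonance: ω₀ = 1/√(LC) = 1/√(0.002·4.7e-06) = 1.031e+04 rad/s.
Step 2 — f₀ = ω₀/(2π) = 1642 Hz.
Step 3 — Series Q: Q = ω₀L/R = 1.031e+04·0.002/11.7 = 1.763.
Step 4 — Bandwidth: Δω = ω₀/Q = 5850 rad/s; BW = Δω/(2π) = 931.1 Hz.

(a) f₀ = 1642 Hz  (b) Q = 1.763  (c) BW = 931.1 Hz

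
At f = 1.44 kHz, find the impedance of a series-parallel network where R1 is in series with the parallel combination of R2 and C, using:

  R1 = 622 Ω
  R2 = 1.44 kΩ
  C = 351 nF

Step 1 — Angular frequency: ω = 2π·f = 2π·1440 = 9048 rad/s.
Step 2 — Component impedances:
  R1: Z = R = 622 Ω
  R2: Z = R = 1440 Ω
  C: Z = 1/(jωC) = -j/(ω·C) = 0 - j314.9 Ω
Step 3 — Parallel branch: R2 || C = 1/(1/R2 + 1/C) = 65.71 - j300.5 Ω.
Step 4 — Series with R1: Z_total = R1 + (R2 || C) = 687.7 - j300.5 Ω = 750.5∠-23.6° Ω.

Z = 687.7 - j300.5 Ω = 750.5∠-23.6° Ω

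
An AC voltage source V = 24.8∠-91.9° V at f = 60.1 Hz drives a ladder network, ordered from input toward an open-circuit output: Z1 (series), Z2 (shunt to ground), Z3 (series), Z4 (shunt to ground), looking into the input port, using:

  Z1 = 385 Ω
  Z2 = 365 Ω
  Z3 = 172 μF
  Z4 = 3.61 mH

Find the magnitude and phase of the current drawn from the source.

Step 1 — Angular frequency: ω = 2π·f = 2π·60.1 = 377.6 rad/s.
Step 2 — Component impedances:
  Z1: Z = R = 385 Ω
  Z2: Z = R = 365 Ω
  Z3: Z = 1/(jωC) = -j/(ω·C) = 0 - j15.4 Ω
  Z4: Z = jωL = j·377.6·0.00361 = 0 + j1.363 Ω
Step 3 — Ladder network (open output): work backward from the far end, alternating series and parallel combinations. Z_in = 385.5 - j14.01 Ω = 385.8∠-2.1° Ω.
Step 4 — Source phasor: V = 24.8∠-91.9° V = -0.8222 - j24.79 V.
Step 5 — Ohm's law: I = V / Z_total = (-0.8222 - j24.79) / (385.5 - j14.01) = 0.0002036 - j0.06428 A.
Step 6 — Convert to polar: |I| = 0.06428 A, ∠I = -89.8°.

I = 0.06428∠-89.8° A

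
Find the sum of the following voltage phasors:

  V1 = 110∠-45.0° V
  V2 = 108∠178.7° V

Step 1 — Convert each phasor to rectangular form:
  V1 = 110·(cos(-45.0°) + j·sin(-45.0°)) = 77.78 - j77.78 V
  V2 = 108·(cos(178.7°) + j·sin(178.7°)) = -108 + j2.45 V
Step 2 — Sum components: V_total = -30.19 - j75.33 V.
Step 3 — Convert to polar: |V_total| = 81.16 V, ∠V_total = -111.8°.

V_total = 81.16∠-111.8° V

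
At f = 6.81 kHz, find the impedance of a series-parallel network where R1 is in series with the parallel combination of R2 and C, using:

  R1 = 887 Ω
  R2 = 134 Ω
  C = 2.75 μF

Step 1 — Angular frequency: ω = 2π·f = 2π·6810 = 4.279e+04 rad/s.
Step 2 — Component impedances:
  R1: Z = R = 887 Ω
  R2: Z = R = 134 Ω
  C: Z = 1/(jωC) = -j/(ω·C) = 0 - j8.498 Ω
Step 3 — Parallel branch: R2 || C = 1/(1/R2 + 1/C) = 0.5368 - j8.464 Ω.
Step 4 — Series with R1: Z_total = R1 + (R2 || C) = 887.5 - j8.464 Ω = 887.6∠-0.5° Ω.

Z = 887.5 - j8.464 Ω = 887.6∠-0.5° Ω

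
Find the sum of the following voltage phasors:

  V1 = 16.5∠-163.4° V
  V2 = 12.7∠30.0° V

Step 1 — Convert each phasor to rectangular form:
  V1 = 16.5·(cos(-163.4°) + j·sin(-163.4°)) = -15.81 - j4.714 V
  V2 = 12.7·(cos(30.0°) + j·sin(30.0°)) = 11 + j6.35 V
Step 2 — Sum components: V_total = -4.814 + j1.636 V.
Step 3 — Convert to polar: |V_total| = 5.084 V, ∠V_total = 161.2°.

V_total = 5.084∠161.2° V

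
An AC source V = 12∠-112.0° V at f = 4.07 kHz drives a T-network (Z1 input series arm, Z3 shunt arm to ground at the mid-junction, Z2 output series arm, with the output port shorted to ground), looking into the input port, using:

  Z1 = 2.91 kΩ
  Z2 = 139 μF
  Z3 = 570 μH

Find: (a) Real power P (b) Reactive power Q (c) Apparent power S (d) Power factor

Step 1 — Angular frequency: ω = 2π·f = 2π·4070 = 2.557e+04 rad/s.
Step 2 — Component impedances:
  Z1: Z = R = 2910 Ω
  Z2: Z = 1/(jωC) = -j/(ω·C) = 0 - j0.2813 Ω
  Z3: Z = jωL = j·2.557e+04·0.00057 = 0 + j14.58 Ω
Step 3 — With the output port shorted to ground, the output series arm Z2 runs from the junction to ground; the shunt arm Z3 also runs from the junction to ground. They appear in parallel: Z3 || Z2 = 0 - j0.2869 Ω.
Step 4 — Series with input arm Z1: Z_in = Z1 + (Z3 || Z2) = 2910 - j0.2869 Ω = 2910∠-0.0° Ω.
Step 5 — Source phasor: V = 12∠-112.0° V = -4.495 - j11.13 V.
Step 6 — Current: I = V / Z = -0.001544 - j0.003824 A = 0.004124∠-112.0° A.
Step 7 — Complex power: S = V·I* = 0.04948 - j4.878e-06 VA.
Step 8 — Real power: P = Re(S) = 0.04948 W.
Step 9 — Reactive power: Q = Im(S) = -4.878e-06 VAR.
Step 10 — Apparent power: |S| = 0.04948 VA.
Step 11 — Power factor: PF = P/|S| = 1 (leading).

(a) P = 0.04948 W  (b) Q = -4.878e-06 VAR  (c) S = 0.04948 VA  (d) PF = 1 (leading)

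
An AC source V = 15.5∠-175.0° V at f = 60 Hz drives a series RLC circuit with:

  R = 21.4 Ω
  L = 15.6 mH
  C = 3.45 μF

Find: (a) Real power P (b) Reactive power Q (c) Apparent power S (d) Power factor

Step 1 — Angular frequency: ω = 2π·f = 2π·60 = 377 rad/s.
Step 2 — Component impedances:
  R: Z = R = 21.4 Ω
  L: Z = jωL = j·377·0.0156 = 0 + j5.881 Ω
  C: Z = 1/(jωC) = -j/(ω·C) = 0 - j768.9 Ω
Step 3 — Series combination: Z_total = R + L + C = 21.4 - j763 Ω = 763.3∠-88.4° Ω.
Step 4 — Source phasor: V = 15.5∠-175.0° V = -15.44 - j1.351 V.
Step 5 — Current: I = V / Z = 0.001202 - j0.02027 A = 0.02031∠-86.6° A.
Step 6 — Complex power: S = V·I* = 0.008825 - j0.3146 VA.
Step 7 — Real power: P = Re(S) = 0.008825 W.
Step 8 — Reactive power: Q = Im(S) = -0.3146 VAR.
Step 9 — Apparent power: |S| = 0.3148 VA.
Step 10 — Power factor: PF = P/|S| = 0.02804 (leading).

(a) P = 0.008825 W  (b) Q = -0.3146 VAR  (c) S = 0.3148 VA  (d) PF = 0.02804 (leading)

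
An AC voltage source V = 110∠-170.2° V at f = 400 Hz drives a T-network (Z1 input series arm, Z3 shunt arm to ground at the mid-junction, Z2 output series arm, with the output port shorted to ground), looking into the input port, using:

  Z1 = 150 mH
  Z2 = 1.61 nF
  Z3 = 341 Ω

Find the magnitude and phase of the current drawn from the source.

Step 1 — Angular frequency: ω = 2π·f = 2π·400 = 2513 rad/s.
Step 2 — Component impedances:
  Z1: Z = jωL = j·2513·0.15 = 0 + j377 Ω
  Z2: Z = 1/(jωC) = -j/(ω·C) = 0 - j2.471e+05 Ω
  Z3: Z = R = 341 Ω
Step 3 — With the output port shorted to ground, the output series arm Z2 runs from the junction to ground; the shunt arm Z3 also runs from the junction to ground. They appear in parallel: Z3 || Z2 = 341 - j0.4705 Ω.
Step 4 — Series with input arm Z1: Z_in = Z1 + (Z3 || Z2) = 341 + j376.5 Ω = 508∠47.8° Ω.
Step 5 — Source phasor: V = 110∠-170.2° V = -108.4 - j18.72 V.
Step 6 — Ohm's law: I = V / Z_total = (-108.4 - j18.72) / (341 + j376.5) = -0.1706 + j0.1334 A.
Step 7 — Convert to polar: |I| = 0.2165 A, ∠I = 142.0°.

I = 0.2165∠142.0° A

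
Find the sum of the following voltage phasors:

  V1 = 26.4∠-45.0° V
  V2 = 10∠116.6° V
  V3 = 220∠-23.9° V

Step 1 — Convert each phasor to rectangular form:
  V1 = 26.4·(cos(-45.0°) + j·sin(-45.0°)) = 18.67 - j18.67 V
  V2 = 10·(cos(116.6°) + j·sin(116.6°)) = -4.478 + j8.942 V
  V3 = 220·(cos(-23.9°) + j·sin(-23.9°)) = 201.1 - j89.13 V
Step 2 — Sum components: V_total = 215.3 - j98.86 V.
Step 3 — Convert to polar: |V_total| = 236.9 V, ∠V_total = -24.7°.

V_total = 236.9∠-24.7° V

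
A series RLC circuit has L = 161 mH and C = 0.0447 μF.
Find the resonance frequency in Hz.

Step 1 — Resonance condition Im(Z)=0 gives ω₀ = 1/√(LC).
Step 2 — ω₀ = 1/√(0.161·4.47e-08) = 1.179e+04 rad/s.
Step 3 — f₀ = ω₀/(2π) = 1876 Hz.

f₀ = 1876 Hz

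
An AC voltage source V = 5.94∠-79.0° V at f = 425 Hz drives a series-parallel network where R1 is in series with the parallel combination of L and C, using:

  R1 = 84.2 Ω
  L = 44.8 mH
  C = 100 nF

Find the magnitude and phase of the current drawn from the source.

Step 1 — Angular frequency: ω = 2π·f = 2π·425 = 2670 rad/s.
Step 2 — Component impedances:
  R1: Z = R = 84.2 Ω
  L: Z = jωL = j·2670·0.0448 = 0 + j119.6 Ω
  C: Z = 1/(jωC) = -j/(ω·C) = 0 - j3745 Ω
Step 3 — Parallel branch: L || C = 1/(1/L + 1/C) = 0 + j123.6 Ω.
Step 4 — Series with R1: Z_total = R1 + (L || C) = 84.2 + j123.6 Ω = 149.5∠55.7° Ω.
Step 5 — Source phasor: V = 5.94∠-79.0° V = 1.133 - j5.831 V.
Step 6 — Ohm's law: I = V / Z_total = (1.133 - j5.831) / (84.2 + j123.6) = -0.02796 - j0.02822 A.
Step 7 — Convert to polar: |I| = 0.03972 A, ∠I = -134.7°.

I = 0.03972∠-134.7° A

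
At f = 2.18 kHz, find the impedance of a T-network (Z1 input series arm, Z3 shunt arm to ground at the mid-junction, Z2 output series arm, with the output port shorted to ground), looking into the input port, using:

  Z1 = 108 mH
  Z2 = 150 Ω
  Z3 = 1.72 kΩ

Step 1 — Angular frequency: ω = 2π·f = 2π·2180 = 1.37e+04 rad/s.
Step 2 — Component impedances:
  Z1: Z = jωL = j·1.37e+04·0.108 = 0 + j1479 Ω
  Z2: Z = R = 150 Ω
  Z3: Z = R = 1720 Ω
Step 3 — With the output port shorted to ground, the output series arm Z2 runs from the junction to ground; the shunt arm Z3 also runs from the junction to ground. They appear in parallel: Z3 || Z2 = 138 Ω.
Step 4 — Series with input arm Z1: Z_in = Z1 + (Z3 || Z2) = 138 + j1479 Ω = 1486∠84.7° Ω.

Z = 138 + j1479 Ω = 1486∠84.7° Ω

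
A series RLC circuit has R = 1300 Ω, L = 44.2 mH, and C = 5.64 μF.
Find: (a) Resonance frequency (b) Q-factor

Step 1 — Resonance condition Im(Z)=0 gives ω₀ = 1/√(LC).
Step 2 — ω₀ = 1/√(0.0442·5.64e-06) = 2003 rad/s.
Step 3 — f₀ = ω₀/(2π) = 318.8 Hz.
Step 4 — Series Q: Q = ω₀L/R = 2003·0.0442/1300 = 0.0681.

(a) f₀ = 318.8 Hz  (b) Q = 0.0681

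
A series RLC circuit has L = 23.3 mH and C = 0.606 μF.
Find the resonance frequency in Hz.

Step 1 — Resonance condition Im(Z)=0 gives ω₀ = 1/√(LC).
Step 2 — ω₀ = 1/√(0.0233·6.06e-07) = 8416 rad/s.
Step 3 — f₀ = ω₀/(2π) = 1339 Hz.

f₀ = 1339 Hz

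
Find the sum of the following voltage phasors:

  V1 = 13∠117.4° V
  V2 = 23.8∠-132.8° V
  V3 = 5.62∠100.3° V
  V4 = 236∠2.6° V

Step 1 — Convert each phasor to rectangular form:
  V1 = 13·(cos(117.4°) + j·sin(117.4°)) = -5.983 + j11.54 V
  V2 = 23.8·(cos(-132.8°) + j·sin(-132.8°)) = -16.17 - j17.46 V
  V3 = 5.62·(cos(100.3°) + j·sin(100.3°)) = -1.005 + j5.529 V
  V4 = 236·(cos(2.6°) + j·sin(2.6°)) = 235.8 + j10.71 V
Step 2 — Sum components: V_total = 212.6 + j10.31 V.
Step 3 — Convert to polar: |V_total| = 212.8 V, ∠V_total = 2.8°.

V_total = 212.8∠2.8° V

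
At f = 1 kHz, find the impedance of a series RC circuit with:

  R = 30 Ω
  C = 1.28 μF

Step 1 — Angular frequency: ω = 2π·f = 2π·1000 = 6283 rad/s.
Step 2 — Component impedances:
  R: Z = R = 30 Ω
  C: Z = 1/(jωC) = -j/(ω·C) = 0 - j124.3 Ω
Step 3 — Series combination: Z_total = R + C = 30 - j124.3 Ω = 127.9∠-76.4° Ω.

Z = 30 - j124.3 Ω = 127.9∠-76.4° Ω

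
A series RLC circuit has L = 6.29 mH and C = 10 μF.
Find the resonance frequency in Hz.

Step 1 — Resonance condition Im(Z)=0 gives ω₀ = 1/√(LC).
Step 2 — ω₀ = 1/√(0.00629·1e-05) = 3987 rad/s.
Step 3 — f₀ = ω₀/(2π) = 634.6 Hz.

f₀ = 634.6 Hz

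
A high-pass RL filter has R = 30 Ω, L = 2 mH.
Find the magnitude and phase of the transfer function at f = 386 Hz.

Step 1 — Angular frequency: ω = 2π·386 = 2425 rad/s.
Step 2 — Transfer function: H(jω) = jωL/(R + jωL).
Step 3 — Numerator jωL = j·4.851; denominator R + jωL = 30 + j4.851.
Step 4 — H = 0.02548 + j0.1576.
Step 5 — Magnitude: |H| = 0.1596 (-15.9 dB); phase: φ = 80.8°.

|H| = 0.1596 (-15.9 dB), φ = 80.8°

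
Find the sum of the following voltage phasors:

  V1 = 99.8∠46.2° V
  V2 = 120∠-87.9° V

Step 1 — Convert each phasor to rectangular form:
  V1 = 99.8·(cos(46.2°) + j·sin(46.2°)) = 69.08 + j72.03 V
  V2 = 120·(cos(-87.9°) + j·sin(-87.9°)) = 4.397 - j119.9 V
Step 2 — Sum components: V_total = 73.47 - j47.89 V.
Step 3 — Convert to polar: |V_total| = 87.7 V, ∠V_total = -33.1°.

V_total = 87.7∠-33.1° V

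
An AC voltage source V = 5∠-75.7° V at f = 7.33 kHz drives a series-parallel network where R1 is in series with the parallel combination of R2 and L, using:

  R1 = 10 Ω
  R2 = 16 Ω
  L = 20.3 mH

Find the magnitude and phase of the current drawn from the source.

Step 1 — Angular frequency: ω = 2π·f = 2π·7330 = 4.606e+04 rad/s.
Step 2 — Component impedances:
  R1: Z = R = 10 Ω
  R2: Z = R = 16 Ω
  L: Z = jωL = j·4.606e+04·0.0203 = 0 + j934.9 Ω
Step 3 — Parallel branch: R2 || L = 1/(1/R2 + 1/L) = 16 + j0.2737 Ω.
Step 4 — Series with R1: Z_total = R1 + (R2 || L) = 26 + j0.2737 Ω = 26∠0.6° Ω.
Step 5 — Source phasor: V = 5∠-75.7° V = 1.235 - j4.845 V.
Step 6 — Ohm's law: I = V / Z_total = (1.235 - j4.845) / (26 + j0.2737) = 0.04554 - j0.1869 A.
Step 7 — Convert to polar: |I| = 0.1923 A, ∠I = -76.3°.

I = 0.1923∠-76.3° A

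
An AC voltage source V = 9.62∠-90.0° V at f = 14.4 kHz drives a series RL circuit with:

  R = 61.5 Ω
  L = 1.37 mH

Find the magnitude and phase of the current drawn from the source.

Step 1 — Angular frequency: ω = 2π·f = 2π·1.44e+04 = 9.048e+04 rad/s.
Step 2 — Component impedances:
  R: Z = R = 61.5 Ω
  L: Z = jωL = j·9.048e+04·0.00137 = 0 + j124 Ω
Step 3 — Series combination: Z_total = R + L = 61.5 + j124 Ω = 138.4∠63.6° Ω.
Step 4 — Source phasor: V = 9.62∠-90.0° V = 0 - j9.62 V.
Step 5 — Ohm's law: I = V / Z_total = (0 - j9.62) / (61.5 + j124) = -0.06228 - j0.0309 A.
Step 6 — Convert to polar: |I| = 0.06952 A, ∠I = -153.6°.

I = 0.06952∠-153.6° A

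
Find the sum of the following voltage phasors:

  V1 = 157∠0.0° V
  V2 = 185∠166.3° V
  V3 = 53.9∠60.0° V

Step 1 — Convert each phasor to rectangular form:
  V1 = 157·(cos(0.0°) + j·sin(0.0°)) = 157 V
  V2 = 185·(cos(166.3°) + j·sin(166.3°)) = -179.7 + j43.82 V
  V3 = 53.9·(cos(60.0°) + j·sin(60.0°)) = 26.95 + j46.68 V
Step 2 — Sum components: V_total = 4.213 + j90.49 V.
Step 3 — Convert to polar: |V_total| = 90.59 V, ∠V_total = 87.3°.

V_total = 90.59∠87.3° V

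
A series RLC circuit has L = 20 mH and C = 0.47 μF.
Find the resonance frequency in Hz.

Step 1 — Resonance condition Im(Z)=0 gives ω₀ = 1/√(LC).
Step 2 — ω₀ = 1/√(0.02·4.7e-07) = 1.031e+04 rad/s.
Step 3 — f₀ = ω₀/(2π) = 1642 Hz.

f₀ = 1642 Hz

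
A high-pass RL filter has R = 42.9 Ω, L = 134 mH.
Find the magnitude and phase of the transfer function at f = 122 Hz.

Step 1 — Angular frequency: ω = 2π·122 = 766.5 rad/s.
Step 2 — Transfer function: H(jω) = jωL/(R + jωL).
Step 3 — Numerator jωL = j·102.7; denominator R + jωL = 42.9 + j102.7.
Step 4 — H = 0.8515 + j0.3556.
Step 5 — Magnitude: |H| = 0.9228 (-0.7 dB); phase: φ = 22.7°.

|H| = 0.9228 (-0.7 dB), φ = 22.7°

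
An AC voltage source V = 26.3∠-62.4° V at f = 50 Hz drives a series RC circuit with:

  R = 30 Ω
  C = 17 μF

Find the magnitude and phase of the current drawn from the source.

Step 1 — Angular frequency: ω = 2π·f = 2π·50 = 314.2 rad/s.
Step 2 — Component impedances:
  R: Z = R = 30 Ω
  C: Z = 1/(jωC) = -j/(ω·C) = 0 - j187.2 Ω
Step 3 — Series combination: Z_total = R + C = 30 - j187.2 Ω = 189.6∠-80.9° Ω.
Step 4 — Source phasor: V = 26.3∠-62.4° V = 12.18 - j23.31 V.
Step 5 — Ohm's law: I = V / Z_total = (12.18 - j23.31) / (30 - j187.2) = 0.1315 + j0.044 A.
Step 6 — Convert to polar: |I| = 0.1387 A, ∠I = 18.5°.

I = 0.1387∠18.5° A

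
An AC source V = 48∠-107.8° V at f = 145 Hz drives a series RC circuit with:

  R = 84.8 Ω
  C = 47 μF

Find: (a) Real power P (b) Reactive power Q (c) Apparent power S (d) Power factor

Step 1 — Angular frequency: ω = 2π·f = 2π·145 = 911.1 rad/s.
Step 2 — Component impedances:
  R: Z = R = 84.8 Ω
  C: Z = 1/(jωC) = -j/(ω·C) = 0 - j23.35 Ω
Step 3 — Series combination: Z_total = R + C = 84.8 - j23.35 Ω = 87.96∠-15.4° Ω.
Step 4 — Source phasor: V = 48∠-107.8° V = -14.67 - j45.7 V.
Step 5 — Current: I = V / Z = -0.02288 - j0.5452 A = 0.5457∠-92.4° A.
Step 6 — Complex power: S = V·I* = 25.25 - j6.955 VA.
Step 7 — Real power: P = Re(S) = 25.25 W.
Step 8 — Reactive power: Q = Im(S) = -6.955 VAR.
Step 9 — Apparent power: |S| = 26.19 VA.
Step 10 — Power factor: PF = P/|S| = 0.9641 (leading).

(a) P = 25.25 W  (b) Q = -6.955 VAR  (c) S = 26.19 VA  (d) PF = 0.9641 (leading)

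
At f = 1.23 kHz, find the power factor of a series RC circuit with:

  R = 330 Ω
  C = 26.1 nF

Step 1 — Angular frequency: ω = 2π·f = 2π·1230 = 7728 rad/s.
Step 2 — Component impedances:
  R: Z = R = 330 Ω
  C: Z = 1/(jωC) = -j/(ω·C) = 0 - j4958 Ω
Step 3 — Series combination: Z_total = R + C = 330 - j4958 Ω = 4969∠-86.2° Ω.
Step 4 — Power factor: PF = cos(φ) = Re(Z)/|Z| = 330/4968.6 = 0.06642.
Step 5 — Type: Im(Z) = -4958 ⇒ leading (phase φ = -86.2°).

PF = 0.06642 (leading, φ = -86.2°)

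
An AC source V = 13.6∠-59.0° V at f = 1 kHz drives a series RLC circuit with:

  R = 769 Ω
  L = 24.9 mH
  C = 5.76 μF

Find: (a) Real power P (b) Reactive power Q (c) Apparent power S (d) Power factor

Step 1 — Angular frequency: ω = 2π·f = 2π·1000 = 6283 rad/s.
Step 2 — Component impedances:
  R: Z = R = 769 Ω
  L: Z = jωL = j·6283·0.0249 = 0 + j156.5 Ω
  C: Z = 1/(jωC) = -j/(ω·C) = 0 - j27.63 Ω
Step 3 — Series combination: Z_total = R + L + C = 769 + j128.8 Ω = 779.7∠9.5° Ω.
Step 4 — Source phasor: V = 13.6∠-59.0° V = 7.005 - j11.66 V.
Step 5 — Current: I = V / Z = 0.00639 - j0.01623 A = 0.01744∠-68.5° A.
Step 6 — Complex power: S = V·I* = 0.234 + j0.03919 VA.
Step 7 — Real power: P = Re(S) = 0.234 W.
Step 8 — Reactive power: Q = Im(S) = 0.03919 VAR.
Step 9 — Apparent power: |S| = 0.2372 VA.
Step 10 — Power factor: PF = P/|S| = 0.9863 (lagging).

(a) P = 0.234 W  (b) Q = 0.03919 VAR  (c) S = 0.2372 VA  (d) PF = 0.9863 (lagging)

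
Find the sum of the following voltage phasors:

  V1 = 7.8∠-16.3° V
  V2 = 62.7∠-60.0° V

Step 1 — Convert each phasor to rectangular form:
  V1 = 7.8·(cos(-16.3°) + j·sin(-16.3°)) = 7.486 - j2.189 V
  V2 = 62.7·(cos(-60.0°) + j·sin(-60.0°)) = 31.35 - j54.3 V
Step 2 — Sum components: V_total = 38.84 - j56.49 V.
Step 3 — Convert to polar: |V_total| = 68.55 V, ∠V_total = -55.5°.

V_total = 68.55∠-55.5° V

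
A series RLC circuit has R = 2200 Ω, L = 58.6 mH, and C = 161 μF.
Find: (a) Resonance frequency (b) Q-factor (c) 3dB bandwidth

Step 1 — Resonance: ω₀ = 1/√(LC) = 1/√(0.0586·0.000161) = 325.6 rad/s.
Step 2 — f₀ = ω₀/(2π) = 51.82 Hz.
Step 3 — Series Q: Q = ω₀L/R = 325.6·0.0586/2200 = 0.008672.
Step 4 — Bandwidth: Δω = ω₀/Q = 3.754e+04 rad/s; BW = Δω/(2π) = 5975 Hz.

(a) f₀ = 51.82 Hz  (b) Q = 0.008672  (c) BW = 5975 Hz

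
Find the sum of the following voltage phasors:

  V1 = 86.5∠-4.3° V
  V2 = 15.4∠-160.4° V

Step 1 — Convert each phasor to rectangular form:
  V1 = 86.5·(cos(-4.3°) + j·sin(-4.3°)) = 86.26 - j6.486 V
  V2 = 15.4·(cos(-160.4°) + j·sin(-160.4°)) = -14.51 - j5.166 V
Step 2 — Sum components: V_total = 71.75 - j11.65 V.
Step 3 — Convert to polar: |V_total| = 72.69 V, ∠V_total = -9.2°.

V_total = 72.69∠-9.2° V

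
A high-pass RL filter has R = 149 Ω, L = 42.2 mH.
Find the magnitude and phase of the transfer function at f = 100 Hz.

Step 1 — Angular frequency: ω = 2π·100 = 628.3 rad/s.
Step 2 — Transfer function: H(jω) = jωL/(R + jωL).
Step 3 — Numerator jωL = j·26.52; denominator R + jωL = 149 + j26.52.
Step 4 — H = 0.0307 + j0.1725.
Step 5 — Magnitude: |H| = 0.1752 (-15.1 dB); phase: φ = 79.9°.

|H| = 0.1752 (-15.1 dB), φ = 79.9°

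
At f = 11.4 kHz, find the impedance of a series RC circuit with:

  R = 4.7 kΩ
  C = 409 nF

Step 1 — Angular frequency: ω = 2π·f = 2π·1.14e+04 = 7.163e+04 rad/s.
Step 2 — Component impedances:
  R: Z = R = 4700 Ω
  C: Z = 1/(jωC) = -j/(ω·C) = 0 - j34.13 Ω
Step 3 — Series combination: Z_total = R + C = 4700 - j34.13 Ω = 4700∠-0.4° Ω.

Z = 4700 - j34.13 Ω = 4700∠-0.4° Ω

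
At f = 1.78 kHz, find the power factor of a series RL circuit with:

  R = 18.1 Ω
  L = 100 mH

Step 1 — Angular frequency: ω = 2π·f = 2π·1780 = 1.118e+04 rad/s.
Step 2 — Component impedances:
  R: Z = R = 18.1 Ω
  L: Z = jωL = j·1.118e+04·0.1 = 0 + j1118 Ω
Step 3 — Series combination: Z_total = R + L = 18.1 + j1118 Ω = 1119∠89.1° Ω.
Step 4 — Power factor: PF = cos(φ) = Re(Z)/|Z| = 18.1/1119 = 0.01618.
Step 5 — Type: Im(Z) = 1118 ⇒ lagging (phase φ = 89.1°).

PF = 0.01618 (lagging, φ = 89.1°)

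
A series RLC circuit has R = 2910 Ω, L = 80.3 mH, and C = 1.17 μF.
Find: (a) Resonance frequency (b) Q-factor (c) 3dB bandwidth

Step 1 — Resonance: ω₀ = 1/√(LC) = 1/√(0.0803·1.17e-06) = 3262 rad/s.
Step 2 — f₀ = ω₀/(2π) = 519.2 Hz.
Step 3 — Series Q: Q = ω₀L/R = 3262·0.0803/2910 = 0.09003.
Step 4 — Bandwidth: Δω = ω₀/Q = 3.624e+04 rad/s; BW = Δω/(2π) = 5768 Hz.

(a) f₀ = 519.2 Hz  (b) Q = 0.09003  (c) BW = 5768 Hz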